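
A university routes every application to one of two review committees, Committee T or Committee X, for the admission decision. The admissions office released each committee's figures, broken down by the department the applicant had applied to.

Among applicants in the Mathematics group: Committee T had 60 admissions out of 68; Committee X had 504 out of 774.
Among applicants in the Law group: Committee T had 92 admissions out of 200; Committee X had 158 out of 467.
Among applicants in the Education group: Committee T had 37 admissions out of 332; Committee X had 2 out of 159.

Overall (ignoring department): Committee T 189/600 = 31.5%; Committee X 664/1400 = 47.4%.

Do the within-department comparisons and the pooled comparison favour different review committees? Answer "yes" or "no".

yes

Within each department level (Mathematics 88.2% vs 65.1%; Law 46.0% vs 33.8%; Education 11.1% vs 1.3%), Committee T has the higher rate every time. Pooled: 31.5% vs 47.4% — Committee X has the higher rate overall. The two comparisons disagree.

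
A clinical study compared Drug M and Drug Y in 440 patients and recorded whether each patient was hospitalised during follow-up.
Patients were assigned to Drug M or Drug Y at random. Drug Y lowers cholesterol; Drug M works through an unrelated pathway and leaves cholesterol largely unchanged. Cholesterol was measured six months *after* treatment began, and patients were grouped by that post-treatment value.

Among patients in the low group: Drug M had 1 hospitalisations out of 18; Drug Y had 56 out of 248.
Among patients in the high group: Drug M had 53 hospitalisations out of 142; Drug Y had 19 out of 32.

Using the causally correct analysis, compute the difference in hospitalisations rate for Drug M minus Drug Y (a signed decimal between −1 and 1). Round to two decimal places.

Drug M is lower inside every cholesterol stratum but Drug Y is lower in aggregate. Whether to stratify depends on how cholesterol relates to the drug.
Cholesterol lies on the pathway drug → cholesterol → outcome, so adjusting for it blocks the indirect effect. For the total causal effect of drug, use the unadjusted pooled rates.
The causal difference is the pooled difference: 0.338 − 0.268 = +0.070.

+0.07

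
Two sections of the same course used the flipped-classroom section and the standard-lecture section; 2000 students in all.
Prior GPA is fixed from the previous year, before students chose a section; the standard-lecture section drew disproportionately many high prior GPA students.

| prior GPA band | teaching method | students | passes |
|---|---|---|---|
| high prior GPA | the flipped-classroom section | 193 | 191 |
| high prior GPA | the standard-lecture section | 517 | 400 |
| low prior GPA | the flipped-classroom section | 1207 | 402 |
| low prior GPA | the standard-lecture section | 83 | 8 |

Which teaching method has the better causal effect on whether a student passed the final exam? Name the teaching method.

Prior GPA band differs across teaching methods for reasons unrelated to any effect of the teaching method itself, and it separately predicts the outcome — a classic confounder. We must compare within prior GPA band levels.
Within each level — high prior GPA: 99.0% vs 77.4%; low prior GPA: 33.3% vs 9.6% — the flipped-classroom section is higher every time.

the flipped-classroom section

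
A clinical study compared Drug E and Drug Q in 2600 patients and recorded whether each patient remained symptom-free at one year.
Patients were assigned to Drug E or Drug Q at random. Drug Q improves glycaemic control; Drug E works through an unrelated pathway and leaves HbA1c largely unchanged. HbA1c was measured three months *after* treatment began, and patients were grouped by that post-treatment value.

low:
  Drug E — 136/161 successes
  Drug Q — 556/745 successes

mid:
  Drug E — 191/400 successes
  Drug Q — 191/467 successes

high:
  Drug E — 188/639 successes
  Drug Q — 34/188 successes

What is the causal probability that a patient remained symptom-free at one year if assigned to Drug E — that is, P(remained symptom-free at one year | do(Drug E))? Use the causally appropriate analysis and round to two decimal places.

Drug E is higher inside every HbA1c stratum but Drug Q is higher in aggregate. Whether to stratify depends on how HbA1c relates to the drug.
HbA1c is recorded after the drug and is itself shifted by it — it sits on the causal path from drug to outcome. Conditioning on a mediator would strip out part of the effect we want; the pooled comparison gives the total causal effect.
So P(outcome | do(Drug E)) is just the pooled rate for Drug E: 515/1200 = 0.429.

0.43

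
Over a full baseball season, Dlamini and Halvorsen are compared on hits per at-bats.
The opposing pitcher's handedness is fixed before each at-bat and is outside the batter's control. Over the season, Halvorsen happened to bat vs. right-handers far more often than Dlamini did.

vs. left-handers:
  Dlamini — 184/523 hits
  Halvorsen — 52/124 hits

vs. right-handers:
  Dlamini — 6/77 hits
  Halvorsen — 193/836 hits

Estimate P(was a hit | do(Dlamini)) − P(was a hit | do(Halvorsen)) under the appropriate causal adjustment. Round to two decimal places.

-0.12

The pitcher handedness-specific comparison favours Halvorsen throughout, but the pooled figures favour Dlamini. The question is whether to condition on pitcher handedness.
Pitcher handedness differs across players for reasons unrelated to any effect of the player itself, and it separately predicts the outcome — a classic confounder. We must compare within pitcher handedness levels.
Adjusting over the population distribution of pitcher handedness: 0.415·(0.352−0.419) + 0.585·(0.078−0.231) = -0.118.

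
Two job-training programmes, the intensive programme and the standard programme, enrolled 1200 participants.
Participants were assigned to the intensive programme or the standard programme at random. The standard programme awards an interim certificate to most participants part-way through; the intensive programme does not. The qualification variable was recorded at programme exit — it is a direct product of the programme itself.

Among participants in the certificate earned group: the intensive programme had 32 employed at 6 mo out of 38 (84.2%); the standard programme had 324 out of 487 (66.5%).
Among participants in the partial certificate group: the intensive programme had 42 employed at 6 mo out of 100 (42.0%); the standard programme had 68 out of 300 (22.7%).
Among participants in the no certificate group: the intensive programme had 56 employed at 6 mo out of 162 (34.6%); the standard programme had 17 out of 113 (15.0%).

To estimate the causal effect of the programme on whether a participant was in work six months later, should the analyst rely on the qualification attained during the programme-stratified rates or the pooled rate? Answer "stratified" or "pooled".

Within every qualification attained during the programme level the intensive programme has the higher rate, yet pooled the standard programme does — Simpson's reversal.
Stratifying would compare programmes among participants the programmes themselves sorted into qualification attained during the programme groups — a form of selection on an intermediate. The unconditioned pooled rates give the total causal effect.
Pooled: the intensive programme 43.3% vs the standard programme 45.4%; the standard programme is higher overall.

pooled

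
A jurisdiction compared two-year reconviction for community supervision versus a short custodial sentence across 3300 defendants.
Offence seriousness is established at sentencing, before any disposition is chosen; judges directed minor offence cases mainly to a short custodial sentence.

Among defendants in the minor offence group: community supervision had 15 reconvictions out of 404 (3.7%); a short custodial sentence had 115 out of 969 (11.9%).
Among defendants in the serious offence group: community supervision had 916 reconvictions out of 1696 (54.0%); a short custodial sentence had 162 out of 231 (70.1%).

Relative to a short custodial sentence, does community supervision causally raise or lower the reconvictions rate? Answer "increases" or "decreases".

The stratified and pooled comparisons disagree (community supervision wins within each offence seriousness; a short custodial sentence wins overall), so the answer turns on the causal role of offence seriousness.
Nothing the disposition does changes offence seriousness; the imbalance is an allocation artefact. With offence seriousness also predicting the outcome, the pooled figure is confounded, and the within-stratum comparison is the causal one.
Within each level — minor offence: 3.7% vs 11.9%; serious offence: 54.0% vs 70.1% — community supervision is lower every time.

decreases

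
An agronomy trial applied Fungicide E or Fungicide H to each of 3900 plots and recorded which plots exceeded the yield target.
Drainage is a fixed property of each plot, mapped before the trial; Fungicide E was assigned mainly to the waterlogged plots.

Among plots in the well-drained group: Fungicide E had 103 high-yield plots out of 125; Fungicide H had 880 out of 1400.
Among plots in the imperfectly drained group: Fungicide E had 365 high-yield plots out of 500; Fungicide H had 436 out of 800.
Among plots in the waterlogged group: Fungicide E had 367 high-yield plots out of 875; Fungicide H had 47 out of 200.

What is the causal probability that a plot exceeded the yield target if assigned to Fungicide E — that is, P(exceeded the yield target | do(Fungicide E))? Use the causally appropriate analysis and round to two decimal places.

0.68

Since field drainage is a pre-existing factor (not a product of the fungicide) and it affects the outcome on its own, it is a confounder. The stratified rates, not the pooled rate, identify the causal effect.
Standardising Fungicide E to the population field drainage mix: 0.391·103/125 + 0.333·365/500 + 0.276·367/875 = 0.681.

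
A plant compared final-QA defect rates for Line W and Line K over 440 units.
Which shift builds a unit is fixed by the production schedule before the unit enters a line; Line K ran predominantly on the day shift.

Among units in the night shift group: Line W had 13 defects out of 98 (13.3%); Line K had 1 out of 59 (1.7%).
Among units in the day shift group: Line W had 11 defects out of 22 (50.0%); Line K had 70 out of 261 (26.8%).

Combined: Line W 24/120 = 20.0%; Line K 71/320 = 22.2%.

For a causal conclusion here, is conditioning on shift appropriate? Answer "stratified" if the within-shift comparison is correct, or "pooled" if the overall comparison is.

stratified

Shift is set before the line has any effect — it is not caused by the line — and it independently drives the outcome. That makes it a confounder, so the causal comparison is within shift levels.
Within each level — night shift: 13.3% vs 1.7%; day shift: 50.0% vs 26.8% — Line K is lower every time.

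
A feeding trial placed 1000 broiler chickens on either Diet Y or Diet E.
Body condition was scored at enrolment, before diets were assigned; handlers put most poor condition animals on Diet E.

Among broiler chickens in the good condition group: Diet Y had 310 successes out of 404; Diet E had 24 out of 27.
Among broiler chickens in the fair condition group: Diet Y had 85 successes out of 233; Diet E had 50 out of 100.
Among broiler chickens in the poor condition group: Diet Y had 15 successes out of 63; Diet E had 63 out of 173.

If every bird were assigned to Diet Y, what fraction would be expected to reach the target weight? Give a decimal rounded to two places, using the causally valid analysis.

0.51

Here starting body condition is a common cause — it drives both which diet a case falls under and the outcome. The crude comparison mixes populations; the stratum-specific rates are the causally relevant ones.
Standardising Diet Y to the population starting body condition mix: 0.431·310/404 + 0.333·85/233 + 0.236·15/63 = 0.508.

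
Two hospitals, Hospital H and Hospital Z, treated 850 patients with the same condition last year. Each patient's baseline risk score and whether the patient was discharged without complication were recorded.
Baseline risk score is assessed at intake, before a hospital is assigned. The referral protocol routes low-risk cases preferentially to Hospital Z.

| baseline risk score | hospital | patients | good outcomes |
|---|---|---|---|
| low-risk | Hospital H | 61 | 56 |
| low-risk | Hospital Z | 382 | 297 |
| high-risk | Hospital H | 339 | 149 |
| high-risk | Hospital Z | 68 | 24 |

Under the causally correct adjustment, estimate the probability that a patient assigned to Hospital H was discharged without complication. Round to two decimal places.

Here baseline risk score is a common cause — it drives both which hospital a case falls under and the outcome. The crude comparison mixes populations; the stratum-specific rates are the causally relevant ones.
Standardising Hospital H to the population baseline risk score mix: 0.521·56/61 + 0.479·149/339 = 0.689.

0.69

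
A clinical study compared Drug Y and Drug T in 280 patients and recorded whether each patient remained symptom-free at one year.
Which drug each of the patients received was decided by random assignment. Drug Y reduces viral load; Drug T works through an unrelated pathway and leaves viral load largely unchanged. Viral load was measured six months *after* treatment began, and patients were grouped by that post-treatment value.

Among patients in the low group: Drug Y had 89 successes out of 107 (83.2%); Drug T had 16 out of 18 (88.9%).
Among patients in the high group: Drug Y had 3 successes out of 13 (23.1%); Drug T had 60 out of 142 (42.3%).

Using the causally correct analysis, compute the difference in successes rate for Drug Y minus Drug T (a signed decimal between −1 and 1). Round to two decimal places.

+0.29

Drug T is higher inside every viral load stratum but Drug Y is higher in aggregate. Whether to stratify depends on how viral load relates to the drug.
Viral load here is a post-treatment variable shaped by the drug; conditioning on it would introduce bias rather than remove it. The overall comparison is the causal one.
The causal difference is the pooled difference: 0.767 − 0.475 = +0.292.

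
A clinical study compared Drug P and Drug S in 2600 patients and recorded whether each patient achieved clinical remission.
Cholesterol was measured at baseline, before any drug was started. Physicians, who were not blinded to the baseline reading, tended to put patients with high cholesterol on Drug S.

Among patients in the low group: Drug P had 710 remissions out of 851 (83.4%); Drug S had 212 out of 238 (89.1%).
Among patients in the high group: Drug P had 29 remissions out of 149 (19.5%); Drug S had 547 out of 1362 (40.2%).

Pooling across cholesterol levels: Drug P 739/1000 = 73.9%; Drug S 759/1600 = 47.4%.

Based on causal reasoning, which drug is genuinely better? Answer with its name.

The stratified and pooled comparisons disagree (Drug S wins within each cholesterol; Drug P wins overall), so the answer turns on the causal role of cholesterol.
Here cholesterol is a common cause — it drives both which drug a case falls under and the outcome. The crude comparison mixes populations; the stratum-specific rates are the causally relevant ones.
Within each level — low: 83.4% vs 89.1%; high: 19.5% vs 40.2% — Drug S is higher every time.

Drug S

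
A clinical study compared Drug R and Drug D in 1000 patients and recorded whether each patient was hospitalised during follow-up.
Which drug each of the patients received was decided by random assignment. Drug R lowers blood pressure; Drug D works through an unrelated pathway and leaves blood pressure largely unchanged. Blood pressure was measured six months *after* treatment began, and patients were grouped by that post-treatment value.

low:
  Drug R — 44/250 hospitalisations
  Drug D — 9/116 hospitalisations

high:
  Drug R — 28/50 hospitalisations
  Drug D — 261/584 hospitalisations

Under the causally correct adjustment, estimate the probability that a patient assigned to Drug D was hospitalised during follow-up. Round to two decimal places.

0.39

The stratified and pooled comparisons disagree (Drug D wins within each blood pressure; Drug R wins overall), so the answer turns on the causal role of blood pressure.
Blood pressure here is a post-treatment variable shaped by the drug; conditioning on it would introduce bias rather than remove it. The overall comparison is the causal one.
So P(outcome | do(Drug D)) is just the pooled rate for Drug D: 270/700 = 0.386.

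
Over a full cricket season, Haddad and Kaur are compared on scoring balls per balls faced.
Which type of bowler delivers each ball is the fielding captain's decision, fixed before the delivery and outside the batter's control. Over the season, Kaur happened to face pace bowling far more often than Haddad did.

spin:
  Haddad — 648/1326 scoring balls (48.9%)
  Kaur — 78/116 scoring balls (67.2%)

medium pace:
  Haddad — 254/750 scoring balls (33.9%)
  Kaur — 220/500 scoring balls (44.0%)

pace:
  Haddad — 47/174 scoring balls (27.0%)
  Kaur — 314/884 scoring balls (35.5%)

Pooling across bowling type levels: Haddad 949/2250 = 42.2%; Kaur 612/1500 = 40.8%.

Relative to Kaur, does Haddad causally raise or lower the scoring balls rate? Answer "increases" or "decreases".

Here bowling type is a common cause — it drives both which player a case falls under and the outcome. The crude comparison mixes populations; the stratum-specific rates are the causally relevant ones.
Within each level — spin: 48.9% vs 67.2%; medium pace: 33.9% vs 44.0%; pace: 27.0% vs 35.5% — Kaur is higher every time.

decreases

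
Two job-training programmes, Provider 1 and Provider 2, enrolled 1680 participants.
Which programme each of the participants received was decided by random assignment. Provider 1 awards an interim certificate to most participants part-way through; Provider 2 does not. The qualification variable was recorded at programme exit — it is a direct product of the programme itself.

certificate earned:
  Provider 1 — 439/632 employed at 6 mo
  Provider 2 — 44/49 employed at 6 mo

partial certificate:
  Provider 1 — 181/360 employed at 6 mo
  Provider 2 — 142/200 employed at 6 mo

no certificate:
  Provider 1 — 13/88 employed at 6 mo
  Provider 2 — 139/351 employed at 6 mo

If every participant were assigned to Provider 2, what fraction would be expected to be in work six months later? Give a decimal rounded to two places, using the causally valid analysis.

0.54

Qualification attained during the programme lies on the pathway programme → qualification attained during the programme → outcome, so adjusting for it blocks the indirect effect. For the total causal effect of programme, use the unadjusted pooled rates.
So P(outcome | do(Provider 2)) is just the pooled rate for Provider 2: 325/600 = 0.542.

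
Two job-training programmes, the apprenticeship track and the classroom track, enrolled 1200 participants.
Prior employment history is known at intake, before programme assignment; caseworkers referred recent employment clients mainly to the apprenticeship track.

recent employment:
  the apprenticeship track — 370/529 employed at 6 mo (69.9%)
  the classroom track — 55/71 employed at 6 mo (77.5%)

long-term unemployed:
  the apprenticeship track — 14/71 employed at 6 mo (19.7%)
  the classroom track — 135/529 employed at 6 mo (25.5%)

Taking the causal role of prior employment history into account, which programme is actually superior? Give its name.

the classroom track

Prior employment history satisfies the back-door criterion: it is not a descendant of the programme, and it blocks the spurious path from programme to outcome. Adjusting for it (i.e., using the within-prior employment history rates) gives the causal effect.
Within each level — recent employment: 69.9% vs 77.5%; long-term unemployed: 19.7% vs 25.5% — the classroom track is higher every time.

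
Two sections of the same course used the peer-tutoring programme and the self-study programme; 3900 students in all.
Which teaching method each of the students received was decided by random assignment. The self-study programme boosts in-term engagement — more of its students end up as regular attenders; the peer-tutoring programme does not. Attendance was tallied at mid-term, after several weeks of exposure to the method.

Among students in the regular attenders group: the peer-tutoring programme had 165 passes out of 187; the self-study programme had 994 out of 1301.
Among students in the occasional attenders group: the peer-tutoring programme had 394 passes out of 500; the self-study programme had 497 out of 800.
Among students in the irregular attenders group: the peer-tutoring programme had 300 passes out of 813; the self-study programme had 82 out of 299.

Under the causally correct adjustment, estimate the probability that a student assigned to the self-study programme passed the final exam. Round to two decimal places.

The mid-term attendance-specific comparison favours the peer-tutoring programme throughout, but the pooled figures favour the self-study programme. The question is whether to condition on mid-term attendance.
Mid-term attendance here is a post-treatment variable shaped by the teaching method; conditioning on it would introduce bias rather than remove it. The overall comparison is the causal one.
So P(outcome | do(the self-study programme)) is just the pooled rate for the self-study programme: 1573/2400 = 0.655.

0.66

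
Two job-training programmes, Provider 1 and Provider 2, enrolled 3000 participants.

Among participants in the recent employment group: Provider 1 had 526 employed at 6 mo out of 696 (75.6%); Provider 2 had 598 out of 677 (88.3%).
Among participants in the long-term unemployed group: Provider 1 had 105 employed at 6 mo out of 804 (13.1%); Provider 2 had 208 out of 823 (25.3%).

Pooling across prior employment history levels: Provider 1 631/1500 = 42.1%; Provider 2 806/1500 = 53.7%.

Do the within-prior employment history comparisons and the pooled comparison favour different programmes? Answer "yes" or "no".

Within each prior employment history level (recent employment 75.6% vs 88.3%; long-term unemployed 13.1% vs 25.3%), Provider 2 has the higher rate every time. Pooled: 42.1% vs 53.7% — Provider 2 has the higher rate overall. They agree.

no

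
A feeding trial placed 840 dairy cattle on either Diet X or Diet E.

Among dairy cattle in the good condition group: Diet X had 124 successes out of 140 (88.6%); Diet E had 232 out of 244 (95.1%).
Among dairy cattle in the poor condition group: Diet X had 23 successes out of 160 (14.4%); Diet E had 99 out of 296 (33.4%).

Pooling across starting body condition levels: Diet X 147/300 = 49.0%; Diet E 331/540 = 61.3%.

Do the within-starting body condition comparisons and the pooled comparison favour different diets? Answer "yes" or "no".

Within each starting body condition level (good condition 88.6% vs 95.1%; poor condition 14.4% vs 33.4%), Diet E has the higher rate every time. Pooled: 49.0% vs 61.3% — Diet E has the higher rate overall. They agree.

no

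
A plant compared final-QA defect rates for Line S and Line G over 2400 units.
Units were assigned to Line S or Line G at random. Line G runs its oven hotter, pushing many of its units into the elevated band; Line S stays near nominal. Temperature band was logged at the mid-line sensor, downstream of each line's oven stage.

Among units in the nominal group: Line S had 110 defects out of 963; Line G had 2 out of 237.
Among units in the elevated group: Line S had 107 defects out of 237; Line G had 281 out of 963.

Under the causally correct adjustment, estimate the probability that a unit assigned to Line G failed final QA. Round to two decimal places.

0.24

The in-process temperature band-specific comparison favours Line G throughout, but the pooled figures favour Line S. The question is whether to condition on in-process temperature band.
The distribution of in-process temperature band is itself part of what the line does — it is an intermediate outcome. Holding it fixed would remove that part of the effect; the total effect is the pooled difference.
So P(outcome | do(Line G)) is just the pooled rate for Line G: 283/1200 = 0.236.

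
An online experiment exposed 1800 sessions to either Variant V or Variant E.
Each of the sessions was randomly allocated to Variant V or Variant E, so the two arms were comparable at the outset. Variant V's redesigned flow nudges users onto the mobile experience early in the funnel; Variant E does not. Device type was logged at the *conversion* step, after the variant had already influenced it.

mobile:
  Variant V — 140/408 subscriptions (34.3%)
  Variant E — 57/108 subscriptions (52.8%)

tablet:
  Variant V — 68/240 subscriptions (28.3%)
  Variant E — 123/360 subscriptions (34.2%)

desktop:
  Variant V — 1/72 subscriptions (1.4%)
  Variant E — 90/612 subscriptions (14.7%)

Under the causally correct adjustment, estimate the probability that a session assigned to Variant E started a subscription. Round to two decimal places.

The device type-specific comparison favours Variant E throughout, but the pooled figures favour Variant V. The question is whether to condition on device type.
Device type here is a post-treatment variable shaped by the variant; conditioning on it would introduce bias rather than remove it. The overall comparison is the causal one.
So P(outcome | do(Variant E)) is just the pooled rate for Variant E: 270/1080 = 0.250.

0.25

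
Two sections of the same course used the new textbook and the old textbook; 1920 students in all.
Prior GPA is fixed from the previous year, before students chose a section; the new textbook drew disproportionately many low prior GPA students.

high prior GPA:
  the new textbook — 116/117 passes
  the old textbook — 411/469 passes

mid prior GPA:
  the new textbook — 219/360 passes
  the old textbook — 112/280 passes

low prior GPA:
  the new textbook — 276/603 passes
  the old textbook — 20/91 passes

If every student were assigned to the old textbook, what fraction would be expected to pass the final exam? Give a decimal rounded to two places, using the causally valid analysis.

the new textbook is higher inside every prior GPA band stratum but the old textbook is higher in aggregate. Whether to stratify depends on how prior GPA band relates to the teaching method.
Nothing the teaching method does changes prior GPA band; the imbalance is an allocation artefact. With prior GPA band also predicting the outcome, the pooled figure is confounded, and the within-stratum comparison is the causal one.
Standardising the old textbook to the population prior GPA band mix: 0.305·411/469 + 0.333·112/280 + 0.361·20/91 = 0.480.

0.48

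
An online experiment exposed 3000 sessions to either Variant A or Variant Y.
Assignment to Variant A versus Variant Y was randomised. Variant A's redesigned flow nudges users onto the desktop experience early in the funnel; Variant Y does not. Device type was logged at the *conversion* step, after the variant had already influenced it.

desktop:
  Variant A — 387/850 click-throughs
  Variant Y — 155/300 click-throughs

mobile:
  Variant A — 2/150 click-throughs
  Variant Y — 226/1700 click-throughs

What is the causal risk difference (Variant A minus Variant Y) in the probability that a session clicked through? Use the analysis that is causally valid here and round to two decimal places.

+0.20

The distribution of device type is itself part of what the variant does — it is an intermediate outcome. Holding it fixed would remove that part of the effect; the total effect is the pooled difference.
The causal difference is the pooled difference: 0.389 − 0.191 = +0.199.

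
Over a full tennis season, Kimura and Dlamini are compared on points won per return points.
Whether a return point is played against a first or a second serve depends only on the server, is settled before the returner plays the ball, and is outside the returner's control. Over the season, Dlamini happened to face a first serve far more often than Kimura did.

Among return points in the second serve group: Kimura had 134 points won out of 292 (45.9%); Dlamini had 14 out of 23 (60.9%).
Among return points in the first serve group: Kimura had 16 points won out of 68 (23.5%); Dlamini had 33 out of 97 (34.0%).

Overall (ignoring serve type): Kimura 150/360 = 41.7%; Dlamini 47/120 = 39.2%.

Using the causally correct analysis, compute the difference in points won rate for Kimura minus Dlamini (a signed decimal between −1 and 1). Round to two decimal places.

Serve type is set before the player has any effect — it is not caused by the player — and it independently drives the outcome. That makes it a confounder, so the causal comparison is within serve type levels.
Adjusting over the population distribution of serve type: 0.656·(0.459−0.609) + 0.344·(0.235−0.340) = -0.134.

-0.13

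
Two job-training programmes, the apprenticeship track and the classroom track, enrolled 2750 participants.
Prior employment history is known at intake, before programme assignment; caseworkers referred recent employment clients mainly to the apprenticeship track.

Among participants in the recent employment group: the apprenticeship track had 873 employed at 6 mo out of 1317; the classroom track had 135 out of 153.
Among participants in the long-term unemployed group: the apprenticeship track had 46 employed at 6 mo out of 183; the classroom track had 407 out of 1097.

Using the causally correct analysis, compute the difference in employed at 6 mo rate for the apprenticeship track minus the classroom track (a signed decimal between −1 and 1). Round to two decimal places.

The stratified and pooled comparisons disagree (the classroom track wins within each prior employment history; the apprenticeship track wins overall), so the answer turns on the causal role of prior employment history.
Here prior employment history is a common cause — it drives both which programme a case falls under and the outcome. The crude comparison mixes populations; the stratum-specific rates are the causally relevant ones.
Adjusting over the population distribution of prior employment history: 0.535·(0.663−0.882) + 0.465·(0.251−0.371) = -0.173.

-0.17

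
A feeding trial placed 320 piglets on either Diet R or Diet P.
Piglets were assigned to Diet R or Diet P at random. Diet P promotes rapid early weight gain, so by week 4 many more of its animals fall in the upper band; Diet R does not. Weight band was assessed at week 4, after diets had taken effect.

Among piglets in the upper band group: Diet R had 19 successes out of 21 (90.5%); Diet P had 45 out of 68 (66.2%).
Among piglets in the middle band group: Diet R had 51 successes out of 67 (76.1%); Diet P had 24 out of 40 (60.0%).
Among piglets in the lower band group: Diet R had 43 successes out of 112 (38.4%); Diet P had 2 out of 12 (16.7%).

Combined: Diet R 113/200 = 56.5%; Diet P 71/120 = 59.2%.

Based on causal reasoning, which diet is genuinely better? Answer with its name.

Diet P

The stratified and pooled comparisons disagree (Diet R wins within each week-4 weight band; Diet P wins overall), so the answer turns on the causal role of week-4 weight band.
Week-4 weight band is downstream of the diet. One should not condition on a consequence of treatment, so the overall rates are the right comparison.
Pooled: Diet R 56.5% vs Diet P 59.2%; Diet P is higher overall.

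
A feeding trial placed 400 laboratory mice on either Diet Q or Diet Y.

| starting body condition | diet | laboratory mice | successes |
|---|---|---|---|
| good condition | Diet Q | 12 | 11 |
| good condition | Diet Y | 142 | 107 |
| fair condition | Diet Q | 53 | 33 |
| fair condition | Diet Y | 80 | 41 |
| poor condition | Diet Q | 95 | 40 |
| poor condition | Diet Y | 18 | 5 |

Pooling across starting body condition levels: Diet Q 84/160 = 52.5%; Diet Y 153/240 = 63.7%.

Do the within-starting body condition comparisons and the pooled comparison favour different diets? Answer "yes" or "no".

Within each starting body condition level (good condition 91.7% vs 75.4%; fair condition 62.3% vs 51.2%; poor condition 42.1% vs 27.8%), Diet Q has the higher rate every time. Pooled: 52.5% vs 63.7% — Diet Y has the higher rate overall. The two comparisons disagree.

yes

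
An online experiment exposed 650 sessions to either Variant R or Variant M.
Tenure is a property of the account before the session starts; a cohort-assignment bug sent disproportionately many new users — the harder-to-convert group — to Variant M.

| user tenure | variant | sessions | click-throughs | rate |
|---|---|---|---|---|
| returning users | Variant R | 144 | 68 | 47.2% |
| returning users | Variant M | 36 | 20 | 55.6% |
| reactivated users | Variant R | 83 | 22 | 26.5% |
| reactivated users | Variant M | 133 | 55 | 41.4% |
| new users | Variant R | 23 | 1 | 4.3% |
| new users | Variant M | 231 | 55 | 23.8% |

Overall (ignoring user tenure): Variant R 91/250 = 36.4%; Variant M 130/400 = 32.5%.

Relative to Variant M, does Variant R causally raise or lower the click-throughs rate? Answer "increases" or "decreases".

The stratified and pooled comparisons disagree (Variant M wins within each user tenure; Variant R wins overall), so the answer turns on the causal role of user tenure.
User tenure satisfies the back-door criterion: it is not a descendant of the variant, and it blocks the spurious path from variant to outcome. Adjusting for it (i.e., using the within-user tenure rates) gives the causal effect.
Within each level — returning users: 47.2% vs 55.6%; reactivated users: 26.5% vs 41.4%; new users: 4.3% vs 23.8% — Variant M is higher every time.

decreases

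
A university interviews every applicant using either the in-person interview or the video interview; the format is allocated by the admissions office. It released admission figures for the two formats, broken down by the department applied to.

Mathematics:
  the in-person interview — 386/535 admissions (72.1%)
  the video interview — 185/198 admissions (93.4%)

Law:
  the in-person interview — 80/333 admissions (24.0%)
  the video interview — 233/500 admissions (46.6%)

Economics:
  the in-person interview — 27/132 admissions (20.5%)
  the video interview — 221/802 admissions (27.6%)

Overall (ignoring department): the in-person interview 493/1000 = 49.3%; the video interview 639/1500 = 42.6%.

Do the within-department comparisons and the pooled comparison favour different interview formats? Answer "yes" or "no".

Within each department level (Mathematics 72.1% vs 93.4%; Law 24.0% vs 46.6%; Economics 20.5% vs 27.6%), the video interview has the higher rate every time. Pooled: 49.3% vs 42.6% — the in-person interview has the higher rate overall. The two comparisons disagree.

yes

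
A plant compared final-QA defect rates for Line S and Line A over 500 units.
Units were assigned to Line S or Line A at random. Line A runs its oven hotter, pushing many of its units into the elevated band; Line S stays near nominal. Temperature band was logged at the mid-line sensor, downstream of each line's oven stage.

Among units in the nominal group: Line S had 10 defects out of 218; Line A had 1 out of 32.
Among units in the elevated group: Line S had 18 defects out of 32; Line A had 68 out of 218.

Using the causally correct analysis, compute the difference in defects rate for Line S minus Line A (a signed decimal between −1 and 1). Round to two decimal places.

The stratified and pooled comparisons disagree (Line A wins within each in-process temperature band; Line S wins overall), so the answer turns on the causal role of in-process temperature band.
The distribution of in-process temperature band is itself part of what the line does — it is an intermediate outcome. Holding it fixed would remove that part of the effect; the total effect is the pooled difference.
The causal difference is the pooled difference: 0.112 − 0.276 = -0.164.

-0.16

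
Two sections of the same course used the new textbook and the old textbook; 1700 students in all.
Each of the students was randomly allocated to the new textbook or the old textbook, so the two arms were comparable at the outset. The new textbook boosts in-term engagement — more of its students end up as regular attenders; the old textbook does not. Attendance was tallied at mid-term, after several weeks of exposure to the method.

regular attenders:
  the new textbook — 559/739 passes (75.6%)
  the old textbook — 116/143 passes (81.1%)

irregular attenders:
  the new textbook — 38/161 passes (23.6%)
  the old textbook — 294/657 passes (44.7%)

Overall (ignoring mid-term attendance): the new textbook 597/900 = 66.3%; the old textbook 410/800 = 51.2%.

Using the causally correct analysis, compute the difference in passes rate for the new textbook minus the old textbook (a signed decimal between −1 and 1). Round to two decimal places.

Within every mid-term attendance level the old textbook has the higher rate, yet pooled the new textbook does — Simpson's reversal.
Mid-term attendance is downstream of the teaching method. One should not condition on a consequence of treatment, so the overall rates are the right comparison.
The causal difference is the pooled difference: 0.663 − 0.512 = +0.151.

+0.15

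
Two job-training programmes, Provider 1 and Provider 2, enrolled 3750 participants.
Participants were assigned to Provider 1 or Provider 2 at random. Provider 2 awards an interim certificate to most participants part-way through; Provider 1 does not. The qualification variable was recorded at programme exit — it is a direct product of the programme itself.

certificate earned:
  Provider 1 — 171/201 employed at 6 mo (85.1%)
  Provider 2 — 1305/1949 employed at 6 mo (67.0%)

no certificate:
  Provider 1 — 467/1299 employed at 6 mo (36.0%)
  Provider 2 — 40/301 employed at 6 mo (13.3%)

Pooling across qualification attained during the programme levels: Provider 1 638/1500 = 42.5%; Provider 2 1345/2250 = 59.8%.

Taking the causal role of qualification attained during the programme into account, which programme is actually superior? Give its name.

Provider 2

The distribution of qualification attained during the programme is itself part of what the programme does — it is an intermediate outcome. Holding it fixed would remove that part of the effect; the total effect is the pooled difference.
Pooled: Provider 1 42.5% vs Provider 2 59.8%; Provider 2 is higher overall.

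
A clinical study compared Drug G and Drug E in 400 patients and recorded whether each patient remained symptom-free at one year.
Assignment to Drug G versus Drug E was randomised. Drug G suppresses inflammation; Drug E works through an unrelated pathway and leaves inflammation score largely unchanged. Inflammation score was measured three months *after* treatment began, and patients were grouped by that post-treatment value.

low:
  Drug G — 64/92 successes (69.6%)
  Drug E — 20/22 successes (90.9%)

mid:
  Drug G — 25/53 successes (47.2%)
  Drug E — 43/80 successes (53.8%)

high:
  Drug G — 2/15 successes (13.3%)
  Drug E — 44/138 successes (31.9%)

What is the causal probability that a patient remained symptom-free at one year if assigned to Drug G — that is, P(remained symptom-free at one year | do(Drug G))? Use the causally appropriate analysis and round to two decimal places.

0.57

Because the drug influences inflammation score, inflammation score is a post-treatment mediator, not a confounder. Stratifying on it would bias the estimate; the causal effect is the crude pooled difference.
So P(outcome | do(Drug G)) is just the pooled rate for Drug G: 91/160 = 0.569.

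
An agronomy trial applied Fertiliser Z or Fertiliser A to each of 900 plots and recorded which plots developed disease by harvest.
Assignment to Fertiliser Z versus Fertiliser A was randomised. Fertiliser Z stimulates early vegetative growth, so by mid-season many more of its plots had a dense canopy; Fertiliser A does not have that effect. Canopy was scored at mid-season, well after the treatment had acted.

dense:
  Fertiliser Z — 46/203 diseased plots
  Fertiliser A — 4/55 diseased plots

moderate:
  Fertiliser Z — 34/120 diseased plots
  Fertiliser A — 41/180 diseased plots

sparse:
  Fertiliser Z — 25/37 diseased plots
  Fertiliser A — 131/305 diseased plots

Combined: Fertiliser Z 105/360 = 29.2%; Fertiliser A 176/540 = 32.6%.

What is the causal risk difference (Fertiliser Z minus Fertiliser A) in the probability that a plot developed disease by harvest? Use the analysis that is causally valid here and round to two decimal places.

The stratified and pooled comparisons disagree (Fertiliser A wins within each mid-season canopy; Fertiliser Z wins overall), so the answer turns on the causal role of mid-season canopy.
Mid-season canopy is downstream of the fertiliser. One should not condition on a consequence of treatment, so the overall rates are the right comparison.
The causal difference is the pooled difference: 0.292 − 0.326 = -0.034.

-0.03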